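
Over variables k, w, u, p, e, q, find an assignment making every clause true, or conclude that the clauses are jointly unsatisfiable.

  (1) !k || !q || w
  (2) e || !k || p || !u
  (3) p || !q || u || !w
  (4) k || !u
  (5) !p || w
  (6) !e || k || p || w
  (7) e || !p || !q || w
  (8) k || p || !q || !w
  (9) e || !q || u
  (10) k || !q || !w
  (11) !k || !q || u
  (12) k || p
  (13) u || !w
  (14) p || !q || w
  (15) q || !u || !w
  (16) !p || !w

k=T, w=F, u=F, p=F, e=F, q=F

Try k = False:
  (k || !u) forces u = False.
  (k || p) forces p = True.
  (!p || w) forces w = True.
  clause (u || !w) is falsified — backtrack.
So k = True.
Set w = False.
  then (!k || !q || w) forces q = False.
  then (!p || w) forces p = False.
Set u = False.
Set e = False.
All clauses satisfied.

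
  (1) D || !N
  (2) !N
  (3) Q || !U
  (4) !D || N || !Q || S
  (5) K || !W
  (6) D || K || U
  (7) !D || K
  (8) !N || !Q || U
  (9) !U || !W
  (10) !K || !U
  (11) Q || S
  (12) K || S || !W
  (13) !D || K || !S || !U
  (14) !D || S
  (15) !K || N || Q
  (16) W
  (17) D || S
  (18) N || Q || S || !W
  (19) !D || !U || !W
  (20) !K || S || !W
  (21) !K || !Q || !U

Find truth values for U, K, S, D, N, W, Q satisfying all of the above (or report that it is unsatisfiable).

Unit clause (!N) forces N = False.
Unit clause (W) forces W = True.
In (K || !W) only K is left, so K = True.
In (!U || !W) only !U is left, so U = False.
In (!K || N || Q) only Q is left, so Q = True.
In (!K || S || !W) only S is left, so S = True.
Set D = True.
All clauses satisfied.

U = False, K = True, S = True, D = True, N = False, W = True, Q = True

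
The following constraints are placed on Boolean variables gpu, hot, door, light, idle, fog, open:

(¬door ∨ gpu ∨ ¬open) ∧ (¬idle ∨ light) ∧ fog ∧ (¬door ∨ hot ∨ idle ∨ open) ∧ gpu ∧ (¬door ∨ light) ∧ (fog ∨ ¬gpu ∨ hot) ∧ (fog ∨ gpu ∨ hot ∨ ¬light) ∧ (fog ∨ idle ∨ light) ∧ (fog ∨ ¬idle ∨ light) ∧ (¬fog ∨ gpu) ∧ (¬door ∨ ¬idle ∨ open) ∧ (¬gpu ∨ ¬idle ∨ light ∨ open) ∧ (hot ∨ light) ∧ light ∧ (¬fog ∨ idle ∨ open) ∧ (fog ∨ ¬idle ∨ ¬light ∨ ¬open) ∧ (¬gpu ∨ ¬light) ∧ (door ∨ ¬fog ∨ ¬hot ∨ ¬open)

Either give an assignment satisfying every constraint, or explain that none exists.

The formula is unsatisfiable.

Case gpu = True:
  (fog) forces fog = True.
  (light) forces light = True.
  Clause (¬gpu ∨ ¬light) is falsified — contradiction.
Case gpu = False:
  Clause (gpu) is falsified — contradiction.
Both cases fail, so the formula is unsatisfiable.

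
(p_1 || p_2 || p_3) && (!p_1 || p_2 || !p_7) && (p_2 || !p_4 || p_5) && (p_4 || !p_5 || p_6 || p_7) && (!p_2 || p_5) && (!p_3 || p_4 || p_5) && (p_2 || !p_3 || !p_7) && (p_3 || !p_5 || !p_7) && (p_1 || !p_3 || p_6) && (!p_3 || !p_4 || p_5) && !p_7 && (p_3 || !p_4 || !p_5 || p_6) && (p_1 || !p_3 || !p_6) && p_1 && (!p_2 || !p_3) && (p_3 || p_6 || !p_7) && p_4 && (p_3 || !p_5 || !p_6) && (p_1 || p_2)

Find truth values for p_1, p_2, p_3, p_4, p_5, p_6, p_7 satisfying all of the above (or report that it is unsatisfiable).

p_1 = True; p_2 = False; p_3 = True; p_4 = True; p_5 = True; p_6 = False; p_7 = False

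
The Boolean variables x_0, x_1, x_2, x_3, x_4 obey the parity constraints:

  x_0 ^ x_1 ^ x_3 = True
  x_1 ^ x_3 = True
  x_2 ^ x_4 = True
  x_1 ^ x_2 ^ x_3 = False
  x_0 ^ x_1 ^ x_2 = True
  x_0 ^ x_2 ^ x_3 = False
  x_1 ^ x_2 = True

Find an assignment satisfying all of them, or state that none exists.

x_0: False, x_1: False, x_2: True, x_3: True, x_4: False

x_0 ^ x_1 ^ x_3 = F ^ F ^ T = True ✓
x_1 ^ x_3 = F ^ T = True ✓
x_2 ^ x_4 = T ^ F = True ✓
x_1 ^ x_2 ^ x_3 = F ^ T ^ T = False ✓
x_0 ^ x_1 ^ x_2 = F ^ F ^ T = True ✓
x_0 ^ x_2 ^ x_3 = F ^ T ^ T = False ✓
x_1 ^ x_2 = F ^ T = True ✓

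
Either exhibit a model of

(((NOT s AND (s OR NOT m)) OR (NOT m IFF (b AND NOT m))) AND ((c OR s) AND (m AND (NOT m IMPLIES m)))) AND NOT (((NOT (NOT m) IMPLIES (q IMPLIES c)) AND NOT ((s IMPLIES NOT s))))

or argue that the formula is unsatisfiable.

m=T, q=T, b=F, c=F, s=T

  ((NOT s AND (s OR NOT m)) OR (NOT m IFF (b AND NOT m))) AND ((c OR s) AND (m AND (NOT m IMPLIES m))) = True
    (NOT s AND (s OR NOT m)) OR (NOT m IFF (b AND NOT m)) = True
      NOT s AND (s OR NOT m) = False
        NOT s = False
        s OR NOT m = True
          NOT m = False
      NOT m IFF (b AND NOT m) = True
        NOT m = False
        b AND NOT m = False
          NOT m = False
    (c OR s) AND (m AND (NOT m IMPLIES m)) = True
      c OR s = True
      m AND (NOT m IMPLIES m) = True
        NOT m IMPLIES m = True
          NOT m = False
  NOT (((NOT (NOT m) IMPLIES (q IMPLIES c)) AND NOT ((s IMPLIES NOT s)))) = True
    (NOT (NOT m) IMPLIES (q IMPLIES c)) AND NOT ((s IMPLIES NOT s)) = False
      NOT (NOT m) IMPLIES (q IMPLIES c) = False
        NOT (NOT m) = True
          NOT m = False
        q IMPLIES c = False
      NOT ((s IMPLIES NOT s)) = True
        s IMPLIES NOT s = False
          NOT s = False
Both conjuncts True, so the formula holds.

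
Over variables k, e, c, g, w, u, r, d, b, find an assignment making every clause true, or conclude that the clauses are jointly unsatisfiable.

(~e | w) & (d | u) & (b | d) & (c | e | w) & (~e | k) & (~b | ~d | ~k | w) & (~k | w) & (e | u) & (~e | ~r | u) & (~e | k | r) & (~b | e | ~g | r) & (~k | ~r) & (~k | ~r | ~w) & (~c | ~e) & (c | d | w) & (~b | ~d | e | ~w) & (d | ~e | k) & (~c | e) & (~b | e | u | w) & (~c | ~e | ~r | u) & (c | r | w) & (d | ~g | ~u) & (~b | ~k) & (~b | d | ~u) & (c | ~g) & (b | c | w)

k=T, e=T, c=F, g=F, w=T, u=F, r=F, d=T, b=F

Set k = True.
  then (~k | w) forces w = True.
  then (~k | ~r) forces r = False.
  then (~b | ~k) forces b = False.
  then (b | d) forces d = True.
Set e = True.
  then (~c | ~e) forces c = False.
  then (c | ~g) forces g = False.
Set u = False.
All clauses satisfied.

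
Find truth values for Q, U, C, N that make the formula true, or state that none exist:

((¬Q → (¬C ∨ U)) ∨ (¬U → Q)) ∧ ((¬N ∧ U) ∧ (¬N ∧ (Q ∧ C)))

Q = True, U = True, C = True, N = False

  (¬Q → (¬C ∨ U)) ∨ (¬U → Q) = True
    ¬Q → (¬C ∨ U) = True
      ¬Q = False
      ¬C ∨ U = True
        ¬C = False
    ¬U → Q = True
      ¬U = False
  (¬N ∧ U) ∧ (¬N ∧ (Q ∧ C)) = True
    ¬N ∧ U = True
      ¬N = True
    ¬N ∧ (Q ∧ C) = True
      ¬N = True
      Q ∧ C = True
Both conjuncts True, so the formula holds.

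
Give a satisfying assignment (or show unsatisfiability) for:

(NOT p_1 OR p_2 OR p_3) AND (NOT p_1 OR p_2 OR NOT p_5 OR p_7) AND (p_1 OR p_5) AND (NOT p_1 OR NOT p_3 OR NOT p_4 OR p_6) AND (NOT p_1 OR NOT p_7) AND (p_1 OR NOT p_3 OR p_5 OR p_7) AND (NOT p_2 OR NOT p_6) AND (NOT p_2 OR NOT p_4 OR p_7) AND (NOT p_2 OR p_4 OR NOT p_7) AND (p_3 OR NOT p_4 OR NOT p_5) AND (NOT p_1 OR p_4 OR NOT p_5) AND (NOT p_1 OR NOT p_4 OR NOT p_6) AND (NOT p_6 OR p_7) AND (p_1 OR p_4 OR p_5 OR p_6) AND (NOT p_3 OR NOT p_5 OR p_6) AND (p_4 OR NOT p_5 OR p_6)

Set p_1 = True.
  then (NOT p_1 OR NOT p_7) forces p_7 = False.
  then (NOT p_6 OR p_7) forces p_6 = False.
Set p_2 = True.
  then (NOT p_2 OR NOT p_4 OR p_7) forces p_4 = False.
  then (NOT p_1 OR p_4 OR NOT p_5) forces p_5 = False.
Set p_3 = True.
All clauses satisfied.

p_1=T; p_2=T; p_3=T; p_4=F; p_5=F; p_6=F; p_7=F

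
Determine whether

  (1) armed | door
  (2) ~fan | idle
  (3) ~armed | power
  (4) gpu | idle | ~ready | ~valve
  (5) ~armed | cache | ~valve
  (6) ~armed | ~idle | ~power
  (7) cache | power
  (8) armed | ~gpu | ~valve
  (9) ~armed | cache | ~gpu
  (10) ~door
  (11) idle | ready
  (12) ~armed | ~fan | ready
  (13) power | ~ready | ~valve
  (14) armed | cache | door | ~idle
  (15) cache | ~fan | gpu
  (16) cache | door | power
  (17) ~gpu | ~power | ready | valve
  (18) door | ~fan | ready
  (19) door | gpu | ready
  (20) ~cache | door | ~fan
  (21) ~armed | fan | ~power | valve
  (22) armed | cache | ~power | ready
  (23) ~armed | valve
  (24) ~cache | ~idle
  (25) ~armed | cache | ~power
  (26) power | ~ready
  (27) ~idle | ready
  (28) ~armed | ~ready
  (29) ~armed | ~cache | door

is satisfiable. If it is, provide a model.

UNSATISFIABLE

Case door = True:
  Clause (~door) is falsified — contradiction.
Case door = False:
  (armed | door) forces armed = True.
  (~armed | power) forces power = True.
  (~armed | ~idle | ~power) forces idle = False.
  (~fan | idle) forces fan = False.
  (idle | ready) forces ready = True.
  Clause (~armed | ~ready) is falsified — contradiction.
Both cases fail, so the formula is unsatisfiable.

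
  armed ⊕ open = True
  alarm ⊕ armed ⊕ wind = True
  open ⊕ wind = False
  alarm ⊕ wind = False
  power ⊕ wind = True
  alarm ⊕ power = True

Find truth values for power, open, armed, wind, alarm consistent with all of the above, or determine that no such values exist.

power = True, open = False, armed = True, wind = False, alarm = False

armed ⊕ open = T ⊕ F = True ✓
alarm ⊕ armed ⊕ wind = F ⊕ T ⊕ F = True ✓
open ⊕ wind = F ⊕ F = False ✓
alarm ⊕ wind = F ⊕ F = False ✓
power ⊕ wind = T ⊕ F = True ✓
alarm ⊕ power = F ⊕ T = True ✓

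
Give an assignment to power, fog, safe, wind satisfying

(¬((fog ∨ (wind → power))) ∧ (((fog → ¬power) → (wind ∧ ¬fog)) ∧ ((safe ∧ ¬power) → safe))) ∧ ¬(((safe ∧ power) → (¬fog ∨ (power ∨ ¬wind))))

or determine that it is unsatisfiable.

The conjunct ¬(((safe ∧ power) → (¬fog ∨ (power ∨ ¬wind)))) is unsatisfiable on its own:
  power = True: this becomes ¬((safe → True)) = False.
  power = False: this becomes ¬((False → (¬fog ∨ ¬wind))) = False.
So the whole conjunction is unsatisfiable.

The formula is unsatisfiable.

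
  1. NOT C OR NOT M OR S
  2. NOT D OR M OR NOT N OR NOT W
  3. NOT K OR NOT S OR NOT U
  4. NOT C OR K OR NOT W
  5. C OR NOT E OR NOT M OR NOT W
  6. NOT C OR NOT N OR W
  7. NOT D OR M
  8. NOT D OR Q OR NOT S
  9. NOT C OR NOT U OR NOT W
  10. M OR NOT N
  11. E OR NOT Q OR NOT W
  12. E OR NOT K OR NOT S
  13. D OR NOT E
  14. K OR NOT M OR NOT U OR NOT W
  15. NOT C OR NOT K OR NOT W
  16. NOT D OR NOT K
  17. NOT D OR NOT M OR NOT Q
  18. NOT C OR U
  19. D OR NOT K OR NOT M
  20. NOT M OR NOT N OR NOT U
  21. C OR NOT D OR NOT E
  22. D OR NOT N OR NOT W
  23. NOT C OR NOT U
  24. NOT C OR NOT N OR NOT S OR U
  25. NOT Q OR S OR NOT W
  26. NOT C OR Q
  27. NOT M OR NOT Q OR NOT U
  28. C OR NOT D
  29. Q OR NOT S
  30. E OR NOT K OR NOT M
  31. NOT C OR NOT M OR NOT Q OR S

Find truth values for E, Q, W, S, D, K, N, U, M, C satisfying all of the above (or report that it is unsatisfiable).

E: False; Q: False; W: True; S: False; D: False; K: True; N: False; U: True; M: False; C: False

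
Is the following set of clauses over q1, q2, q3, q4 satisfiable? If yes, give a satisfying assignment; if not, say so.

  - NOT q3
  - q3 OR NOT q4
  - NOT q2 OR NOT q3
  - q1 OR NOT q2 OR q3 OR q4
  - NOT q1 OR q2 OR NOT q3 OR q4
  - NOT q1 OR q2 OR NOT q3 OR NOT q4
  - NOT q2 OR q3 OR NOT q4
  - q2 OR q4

Unit clause (NOT q3) forces q3 = False.
In (q3 OR NOT q4) only NOT q4 is left, so q4 = False.
In (q2 OR q4) only q2 is left, so q2 = True.
In (q1 OR NOT q2 OR q3 OR q4) only q1 is left, so q1 = True.
All clauses satisfied.

q1 = True, q2 = True, q3 = False, q4 = False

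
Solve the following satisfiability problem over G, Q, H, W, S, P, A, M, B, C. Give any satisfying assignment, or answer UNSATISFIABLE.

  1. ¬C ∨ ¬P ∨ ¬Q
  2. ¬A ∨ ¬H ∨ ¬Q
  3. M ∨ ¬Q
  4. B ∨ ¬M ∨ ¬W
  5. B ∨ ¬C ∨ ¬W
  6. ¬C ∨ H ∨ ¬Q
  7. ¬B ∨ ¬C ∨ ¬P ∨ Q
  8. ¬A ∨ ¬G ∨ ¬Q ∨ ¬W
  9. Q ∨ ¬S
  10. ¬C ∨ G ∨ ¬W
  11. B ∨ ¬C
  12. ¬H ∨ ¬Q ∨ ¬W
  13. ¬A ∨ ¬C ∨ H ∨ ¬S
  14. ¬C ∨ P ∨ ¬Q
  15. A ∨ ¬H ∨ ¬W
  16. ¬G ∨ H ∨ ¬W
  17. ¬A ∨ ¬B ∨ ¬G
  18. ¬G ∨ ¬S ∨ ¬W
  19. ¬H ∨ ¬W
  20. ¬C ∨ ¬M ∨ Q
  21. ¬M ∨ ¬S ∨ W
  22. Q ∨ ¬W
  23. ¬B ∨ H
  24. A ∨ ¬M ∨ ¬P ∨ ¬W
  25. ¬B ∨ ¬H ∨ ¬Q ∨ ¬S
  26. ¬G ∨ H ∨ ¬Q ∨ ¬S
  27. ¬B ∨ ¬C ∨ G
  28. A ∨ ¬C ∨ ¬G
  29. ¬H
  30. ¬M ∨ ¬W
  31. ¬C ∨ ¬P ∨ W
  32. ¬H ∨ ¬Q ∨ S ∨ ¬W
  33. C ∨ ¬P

G = False, Q = False, H = False, W = False, S = False, P = False, A = True, M = True, B = False, C = False

Unit clause (¬H) forces H = False.
In (¬B ∨ H) only ¬B is left, so B = False.
In (B ∨ ¬C) only ¬C is left, so C = False.
In (C ∨ ¬P) only ¬P is left, so P = False.
Set G = False.
Set Q = False.
  then (Q ∨ ¬S) forces S = False.
  then (Q ∨ ¬W) forces W = False.
Set A = True.
Set M = True.
All clauses satisfied.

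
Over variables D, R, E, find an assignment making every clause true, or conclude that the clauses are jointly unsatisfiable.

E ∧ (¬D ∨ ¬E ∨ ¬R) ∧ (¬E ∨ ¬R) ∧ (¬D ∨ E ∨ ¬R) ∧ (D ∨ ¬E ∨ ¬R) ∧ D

Unit clause (E) forces E = True.
In (¬E ∨ ¬R) only ¬R is left, so R = False.
Unit clause (D) forces D = True.
All clauses satisfied.

D = True, R = False, E = True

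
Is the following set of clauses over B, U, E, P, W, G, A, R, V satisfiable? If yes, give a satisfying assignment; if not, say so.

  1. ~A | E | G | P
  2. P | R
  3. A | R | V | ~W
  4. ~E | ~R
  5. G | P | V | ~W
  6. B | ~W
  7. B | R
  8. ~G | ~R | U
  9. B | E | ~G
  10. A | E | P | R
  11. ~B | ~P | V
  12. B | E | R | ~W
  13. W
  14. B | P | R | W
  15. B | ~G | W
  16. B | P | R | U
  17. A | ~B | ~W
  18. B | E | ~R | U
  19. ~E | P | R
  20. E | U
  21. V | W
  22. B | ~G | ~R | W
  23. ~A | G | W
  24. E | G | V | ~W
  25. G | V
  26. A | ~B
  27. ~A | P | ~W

B = True; U = True; E = False; P = True; W = True; G = False; A = True; R = False; V = True

Unit clause (W) forces W = True.
In (B | ~W) only B is left, so B = True.
In (A | ~B | ~W) only A is left, so A = True.
In (~A | P | ~W) only P is left, so P = True.
In (~B | ~P | V) only V is left, so V = True.
Set U = True.
Set E = False.
Set G = False.
Set R = False.
All clauses satisfied.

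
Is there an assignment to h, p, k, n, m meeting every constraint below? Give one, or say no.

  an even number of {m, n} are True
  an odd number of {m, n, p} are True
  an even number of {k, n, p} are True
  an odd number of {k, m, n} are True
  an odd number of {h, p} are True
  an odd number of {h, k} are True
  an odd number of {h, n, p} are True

h: False; p: True; k: True; n: False; m: False

{m, n}: 0 true → even ✓
{m, n, p}: 1 true → odd ✓
{k, n, p}: 2 true → even ✓
{k, m, n}: 1 true → odd ✓
{h, p}: 1 true → odd ✓
{h, k}: 1 true → odd ✓
{h, n, p}: 1 true → odd ✓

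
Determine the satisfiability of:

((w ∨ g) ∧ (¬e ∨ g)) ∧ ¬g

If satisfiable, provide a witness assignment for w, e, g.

w: True, e: False, g: False

  (w ∨ g) ∧ (¬e ∨ g) = True
    w ∨ g = True
    ¬e ∨ g = True
      ¬e = True
  ¬g = True
Both conjuncts True, so the formula holds.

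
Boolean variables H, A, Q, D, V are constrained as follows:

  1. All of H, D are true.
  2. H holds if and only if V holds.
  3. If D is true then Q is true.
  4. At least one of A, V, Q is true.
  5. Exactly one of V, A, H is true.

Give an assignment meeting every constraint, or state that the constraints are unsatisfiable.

Case V = True:
  (1) forces H = True.
  Constraint (5) is violated (V=T, H=T) — contradiction.
Case V = False:
  (1) forces H = True.
  Constraint (2) is violated (H=T, V=F) — contradiction.
Both cases fail — unsatisfiable.

Unsatisfiable — no assignment works.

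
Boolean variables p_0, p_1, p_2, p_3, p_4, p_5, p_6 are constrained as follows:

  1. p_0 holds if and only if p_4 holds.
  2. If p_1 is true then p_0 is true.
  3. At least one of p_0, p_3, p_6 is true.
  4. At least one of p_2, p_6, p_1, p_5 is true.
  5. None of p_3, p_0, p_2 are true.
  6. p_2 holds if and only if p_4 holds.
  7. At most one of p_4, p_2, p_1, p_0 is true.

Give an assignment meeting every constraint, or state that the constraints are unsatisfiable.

p_0: False; p_1: False; p_2: False; p_3: False; p_4: False; p_5: False; p_6: True

  (1) p_0=F, p_4=F — same ✓
  (2) p_1=F ⇒ p_0: vacuous ✓
  (3) {p_0, p_3, p_6}: 1 true — at least one ✓
  (4) {p_2, p_6, p_1, p_5}: 1 true — at least one ✓
  (5) {p_3, p_0, p_2}: 0 true — none ✓
  (6) p_2=F, p_4=F — same ✓
  (7) {p_4, p_2, p_1, p_0}: 0 true — at most one ✓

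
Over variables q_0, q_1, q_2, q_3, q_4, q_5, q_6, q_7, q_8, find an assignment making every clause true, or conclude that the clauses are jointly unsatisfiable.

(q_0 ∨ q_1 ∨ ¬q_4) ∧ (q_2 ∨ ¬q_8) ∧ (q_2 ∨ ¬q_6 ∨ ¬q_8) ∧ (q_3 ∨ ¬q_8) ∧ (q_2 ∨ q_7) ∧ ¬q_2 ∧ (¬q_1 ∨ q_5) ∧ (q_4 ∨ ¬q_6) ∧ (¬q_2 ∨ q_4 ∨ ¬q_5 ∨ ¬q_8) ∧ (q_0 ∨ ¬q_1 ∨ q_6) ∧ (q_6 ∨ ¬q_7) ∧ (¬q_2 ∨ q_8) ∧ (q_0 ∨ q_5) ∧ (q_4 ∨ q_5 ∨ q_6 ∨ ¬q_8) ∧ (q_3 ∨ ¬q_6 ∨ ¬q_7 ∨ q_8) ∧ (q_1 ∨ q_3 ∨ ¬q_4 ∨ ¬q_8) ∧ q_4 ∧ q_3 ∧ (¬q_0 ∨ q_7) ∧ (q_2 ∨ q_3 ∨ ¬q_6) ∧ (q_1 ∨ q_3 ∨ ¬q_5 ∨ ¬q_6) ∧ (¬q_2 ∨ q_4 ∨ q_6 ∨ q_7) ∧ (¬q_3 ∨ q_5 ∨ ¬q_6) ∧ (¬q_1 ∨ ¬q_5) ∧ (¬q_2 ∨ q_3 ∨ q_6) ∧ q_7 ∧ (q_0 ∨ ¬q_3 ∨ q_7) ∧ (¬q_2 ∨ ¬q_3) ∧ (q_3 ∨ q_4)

q_0=T, q_1=F, q_2=F, q_3=T, q_4=T, q_5=T, q_6=T, q_7=T, q_8=F

Unit clause (¬q_2) forces q_2 = False.
Unit clause (q_4) forces q_4 = True.
Unit clause (q_3) forces q_3 = True.
Unit clause (q_7) forces q_7 = True.
In (q_2 ∨ ¬q_8) only ¬q_8 is left, so q_8 = False.
In (q_6 ∨ ¬q_7) only q_6 is left, so q_6 = True.
In (¬q_3 ∨ q_5 ∨ ¬q_6) only q_5 is left, so q_5 = True.
In (¬q_1 ∨ ¬q_5) only ¬q_1 is left, so q_1 = False.
In (q_0 ∨ q_1 ∨ ¬q_4) only q_0 is left, so q_0 = True.
All clauses satisfied.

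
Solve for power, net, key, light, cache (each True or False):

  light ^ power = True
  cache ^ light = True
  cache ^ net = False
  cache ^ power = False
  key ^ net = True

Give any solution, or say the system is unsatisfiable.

power = False, net = False, key = True, light = True, cache = False

light ^ power = T ^ F = True ✓
cache ^ light = F ^ T = True ✓
cache ^ net = F ^ F = False ✓
cache ^ power = F ^ F = False ✓
key ^ net = T ^ F = True ✓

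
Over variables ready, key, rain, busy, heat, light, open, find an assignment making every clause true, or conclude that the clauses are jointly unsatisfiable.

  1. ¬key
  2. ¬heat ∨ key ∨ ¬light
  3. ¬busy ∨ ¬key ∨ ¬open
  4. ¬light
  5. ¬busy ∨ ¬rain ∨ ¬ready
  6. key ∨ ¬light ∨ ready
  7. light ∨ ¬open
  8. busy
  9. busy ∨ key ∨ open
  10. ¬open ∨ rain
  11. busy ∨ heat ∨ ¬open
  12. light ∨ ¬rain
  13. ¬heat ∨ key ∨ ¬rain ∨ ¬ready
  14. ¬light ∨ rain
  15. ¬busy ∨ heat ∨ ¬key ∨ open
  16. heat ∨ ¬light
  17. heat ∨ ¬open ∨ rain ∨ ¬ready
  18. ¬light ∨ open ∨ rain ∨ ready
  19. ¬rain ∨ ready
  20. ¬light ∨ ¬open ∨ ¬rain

ready: False, key: False, rain: False, busy: True, heat: True, light: False, open: False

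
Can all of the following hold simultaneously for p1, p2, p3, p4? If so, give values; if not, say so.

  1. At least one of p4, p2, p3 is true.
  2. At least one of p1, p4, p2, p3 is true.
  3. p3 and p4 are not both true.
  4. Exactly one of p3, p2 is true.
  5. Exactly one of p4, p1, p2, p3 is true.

p1=F, p2=F, p3=T, p4=F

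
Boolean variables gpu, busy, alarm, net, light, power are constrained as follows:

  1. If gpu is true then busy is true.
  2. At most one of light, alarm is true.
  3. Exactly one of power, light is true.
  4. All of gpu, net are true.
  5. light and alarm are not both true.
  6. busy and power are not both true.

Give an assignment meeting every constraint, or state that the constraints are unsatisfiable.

gpu: True; busy: True; alarm: False; net: True; light: True; power: False

  (1) gpu=T ⇒ busy: T ✓
  (2) {light, alarm}: 1 true — at most one ✓
  (3) {power, light}: 1 true — exactly one ✓
  (4) {gpu, net}: all 2 true ✓
  (5) light=T, alarm=F — not both ✓
  (6) busy=T, power=F — not both ✓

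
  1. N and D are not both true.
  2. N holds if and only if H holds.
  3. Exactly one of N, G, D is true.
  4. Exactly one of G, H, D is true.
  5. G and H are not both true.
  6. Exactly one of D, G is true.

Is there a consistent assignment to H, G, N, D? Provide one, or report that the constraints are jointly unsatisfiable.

H = False; G = False; N = False; D = True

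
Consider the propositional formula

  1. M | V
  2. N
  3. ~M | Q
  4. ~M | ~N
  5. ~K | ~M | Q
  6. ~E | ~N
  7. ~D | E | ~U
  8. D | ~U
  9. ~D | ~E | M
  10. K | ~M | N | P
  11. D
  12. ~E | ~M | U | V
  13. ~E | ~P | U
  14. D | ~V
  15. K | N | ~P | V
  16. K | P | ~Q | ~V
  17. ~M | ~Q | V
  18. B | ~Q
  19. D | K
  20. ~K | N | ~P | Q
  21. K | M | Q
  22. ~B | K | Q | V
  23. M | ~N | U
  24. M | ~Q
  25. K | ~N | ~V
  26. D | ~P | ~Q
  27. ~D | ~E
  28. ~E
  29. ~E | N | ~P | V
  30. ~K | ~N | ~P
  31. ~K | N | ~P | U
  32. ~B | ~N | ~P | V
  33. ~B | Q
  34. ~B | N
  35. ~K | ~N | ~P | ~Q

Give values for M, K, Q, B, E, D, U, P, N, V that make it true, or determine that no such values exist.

Unsatisfiable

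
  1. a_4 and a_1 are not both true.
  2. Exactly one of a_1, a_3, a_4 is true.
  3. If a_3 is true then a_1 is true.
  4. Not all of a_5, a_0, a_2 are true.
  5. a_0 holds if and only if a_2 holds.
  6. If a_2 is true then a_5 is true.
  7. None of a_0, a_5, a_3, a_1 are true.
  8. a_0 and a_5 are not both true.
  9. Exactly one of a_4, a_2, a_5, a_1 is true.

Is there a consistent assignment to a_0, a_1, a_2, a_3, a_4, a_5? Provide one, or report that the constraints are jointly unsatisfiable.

a_0 = False, a_1 = False, a_2 = False, a_3 = False, a_4 = True, a_5 = False

  (1) a_4=T, a_1=F — not both ✓
  (2) {a_1, a_3, a_4}: 1 true — exactly one ✓
  (3) a_3=F ⇒ a_1: vacuous ✓
  (4) {a_5, a_0, a_2}: 0/3 true — not all ✓
  (5) a_0=F, a_2=F — same ✓
  (6) a_2=F ⇒ a_5: vacuous ✓
  (7) {a_0, a_5, a_3, a_1}: 0 true — none ✓
  (8) a_0=F, a_5=F — not both ✓
  (9) {a_4, a_2, a_5, a_1}: 1 true — exactly one ✓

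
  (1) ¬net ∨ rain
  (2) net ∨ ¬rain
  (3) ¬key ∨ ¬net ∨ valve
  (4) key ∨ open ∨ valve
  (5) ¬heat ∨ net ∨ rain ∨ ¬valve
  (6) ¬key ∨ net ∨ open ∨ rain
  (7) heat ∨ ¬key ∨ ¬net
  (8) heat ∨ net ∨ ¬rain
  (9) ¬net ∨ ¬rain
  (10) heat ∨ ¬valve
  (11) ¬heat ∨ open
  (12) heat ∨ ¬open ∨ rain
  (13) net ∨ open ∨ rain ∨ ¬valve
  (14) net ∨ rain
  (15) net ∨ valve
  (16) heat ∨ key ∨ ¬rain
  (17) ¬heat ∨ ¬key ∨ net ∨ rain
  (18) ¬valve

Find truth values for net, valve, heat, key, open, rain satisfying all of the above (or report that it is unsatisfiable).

UNSATISFIABLE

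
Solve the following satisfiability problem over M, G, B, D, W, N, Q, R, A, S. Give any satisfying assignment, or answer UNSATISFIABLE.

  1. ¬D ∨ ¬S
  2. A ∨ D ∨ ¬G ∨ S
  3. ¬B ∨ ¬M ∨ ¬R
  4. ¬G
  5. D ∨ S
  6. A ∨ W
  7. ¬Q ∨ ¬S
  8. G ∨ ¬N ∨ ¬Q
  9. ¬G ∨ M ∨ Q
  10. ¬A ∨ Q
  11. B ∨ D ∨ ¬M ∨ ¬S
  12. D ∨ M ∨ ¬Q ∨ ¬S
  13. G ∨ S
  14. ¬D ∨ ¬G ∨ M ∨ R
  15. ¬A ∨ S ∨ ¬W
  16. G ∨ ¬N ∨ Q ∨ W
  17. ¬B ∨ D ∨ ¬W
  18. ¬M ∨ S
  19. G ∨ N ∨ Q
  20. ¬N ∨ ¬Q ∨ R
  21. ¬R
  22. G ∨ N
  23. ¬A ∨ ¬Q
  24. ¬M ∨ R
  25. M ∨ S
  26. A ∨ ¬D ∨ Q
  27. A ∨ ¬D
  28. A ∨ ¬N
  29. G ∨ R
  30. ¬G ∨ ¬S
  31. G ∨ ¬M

Unsatisfiable

Case R = True:
  Clause (¬R) is falsified — contradiction.
Case R = False:
  (¬G) forces G = False.
  Clause (G ∨ R) is falsified — contradiction.
Both cases fail, so the formula is unsatisfiable.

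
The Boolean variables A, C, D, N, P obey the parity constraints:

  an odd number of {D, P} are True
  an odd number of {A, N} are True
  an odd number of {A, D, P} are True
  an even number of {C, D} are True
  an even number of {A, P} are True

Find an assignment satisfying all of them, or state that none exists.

A=F, C=T, D=T, N=T, P=F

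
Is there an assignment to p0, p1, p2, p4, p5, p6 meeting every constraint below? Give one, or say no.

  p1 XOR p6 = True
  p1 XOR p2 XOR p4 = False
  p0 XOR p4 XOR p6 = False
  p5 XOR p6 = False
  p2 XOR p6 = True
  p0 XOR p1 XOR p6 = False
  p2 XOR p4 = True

Adding constraints 1, 3, 5, 6, 7 mod 2: every variable appears an even number of times on the left, so the left side is 0.
But the right sides sum to 1 (mod 2). 0 ≠ 1 — the system is inconsistent.

UNSATISFIABLE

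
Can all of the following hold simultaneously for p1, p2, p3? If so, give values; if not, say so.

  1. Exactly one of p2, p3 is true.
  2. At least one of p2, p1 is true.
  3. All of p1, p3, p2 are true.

Unsatisfiable

Case p2 = True:
  (1) with p2=T forces p3 = False.
  Constraint (3) is violated (p3=F) — contradiction.
Case p2 = False:
  Constraint (3) is violated (p2=F) — contradiction.
Both cases fail — unsatisfiable.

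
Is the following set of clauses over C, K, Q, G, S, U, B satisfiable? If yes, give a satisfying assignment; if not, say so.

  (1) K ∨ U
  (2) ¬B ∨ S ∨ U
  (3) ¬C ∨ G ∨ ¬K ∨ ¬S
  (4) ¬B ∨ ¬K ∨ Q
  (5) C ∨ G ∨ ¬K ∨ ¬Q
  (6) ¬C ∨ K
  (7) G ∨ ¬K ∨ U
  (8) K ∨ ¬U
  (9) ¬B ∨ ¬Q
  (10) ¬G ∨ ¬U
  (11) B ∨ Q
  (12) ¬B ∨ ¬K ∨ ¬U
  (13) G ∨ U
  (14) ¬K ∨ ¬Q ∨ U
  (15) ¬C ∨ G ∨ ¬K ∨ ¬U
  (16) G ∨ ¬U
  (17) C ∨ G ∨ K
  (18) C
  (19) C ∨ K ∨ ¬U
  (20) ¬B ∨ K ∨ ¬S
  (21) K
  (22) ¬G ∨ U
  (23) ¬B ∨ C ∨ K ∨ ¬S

Unsatisfiable

Case G = True:
  (¬G ∨ ¬U) forces U = False.
  Clause (¬G ∨ U) is falsified — contradiction.
Case G = False:
  (G ∨ U) forces U = True.
  Clause (G ∨ ¬U) is falsified — contradiction.
Both cases fail, so the formula is unsatisfiable.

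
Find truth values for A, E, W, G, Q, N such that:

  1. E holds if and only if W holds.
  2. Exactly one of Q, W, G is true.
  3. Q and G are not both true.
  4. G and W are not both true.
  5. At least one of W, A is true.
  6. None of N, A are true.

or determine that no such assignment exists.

A = False, E = True, W = True, G = False, Q = False, N = False

  (1) E=T, W=T — same ✓
  (2) {Q, W, G}: 1 true — exactly one ✓
  (3) Q=F, G=F — not both ✓
  (4) G=F, W=T — not both ✓
  (5) {W, A}: 1 true — at least one ✓
  (6) {N, A}: 0 true — none ✓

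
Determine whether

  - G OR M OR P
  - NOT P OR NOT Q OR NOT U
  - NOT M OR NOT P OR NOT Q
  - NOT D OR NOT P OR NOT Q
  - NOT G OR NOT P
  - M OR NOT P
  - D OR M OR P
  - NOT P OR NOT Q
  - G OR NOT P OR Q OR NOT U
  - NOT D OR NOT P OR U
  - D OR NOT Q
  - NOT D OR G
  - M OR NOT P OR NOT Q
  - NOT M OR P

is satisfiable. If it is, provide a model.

Set Q = True.
  then (NOT P OR NOT Q) forces P = False.
  then (D OR NOT Q) forces D = True.
  then (NOT D OR G) forces G = True.
  then (NOT M OR P) forces M = False.
Set U = True.
All clauses satisfied.

Q = True; G = True; P = False; U = True; D = True; M = False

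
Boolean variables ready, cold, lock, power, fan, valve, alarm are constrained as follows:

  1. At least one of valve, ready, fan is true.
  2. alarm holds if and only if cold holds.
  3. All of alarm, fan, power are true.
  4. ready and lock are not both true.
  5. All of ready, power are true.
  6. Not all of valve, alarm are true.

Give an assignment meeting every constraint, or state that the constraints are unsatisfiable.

ready = True, cold = True, lock = False, power = True, fan = True, valve = False, alarm = True

  (1) {valve, ready, fan}: 2 true — at least one ✓
  (2) alarm=T, cold=T — same ✓
  (3) {alarm, fan, power}: all 3 true ✓
  (4) ready=T, lock=F — not both ✓
  (5) {ready, power}: all 2 true ✓
  (6) {valve, alarm}: 1/2 true — not all ✓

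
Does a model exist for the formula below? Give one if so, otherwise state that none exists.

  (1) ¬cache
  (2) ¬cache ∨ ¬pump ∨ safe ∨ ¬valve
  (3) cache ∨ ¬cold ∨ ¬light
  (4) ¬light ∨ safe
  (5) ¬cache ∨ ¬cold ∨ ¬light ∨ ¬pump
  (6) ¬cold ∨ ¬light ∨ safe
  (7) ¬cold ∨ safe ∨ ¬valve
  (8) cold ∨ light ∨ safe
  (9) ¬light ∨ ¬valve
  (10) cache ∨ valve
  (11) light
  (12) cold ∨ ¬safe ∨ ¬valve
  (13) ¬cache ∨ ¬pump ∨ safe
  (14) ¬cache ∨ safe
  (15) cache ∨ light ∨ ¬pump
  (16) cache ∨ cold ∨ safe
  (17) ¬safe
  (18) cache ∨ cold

Case safe = True:
  Clause (¬safe) is falsified — contradiction.
Case safe = False:
  (¬cache) forces cache = False.
  (¬light ∨ safe) forces light = False.
  Clause (light) is falsified — contradiction.
Both cases fail, so the formula is unsatisfiable.

UNSATISFIABLE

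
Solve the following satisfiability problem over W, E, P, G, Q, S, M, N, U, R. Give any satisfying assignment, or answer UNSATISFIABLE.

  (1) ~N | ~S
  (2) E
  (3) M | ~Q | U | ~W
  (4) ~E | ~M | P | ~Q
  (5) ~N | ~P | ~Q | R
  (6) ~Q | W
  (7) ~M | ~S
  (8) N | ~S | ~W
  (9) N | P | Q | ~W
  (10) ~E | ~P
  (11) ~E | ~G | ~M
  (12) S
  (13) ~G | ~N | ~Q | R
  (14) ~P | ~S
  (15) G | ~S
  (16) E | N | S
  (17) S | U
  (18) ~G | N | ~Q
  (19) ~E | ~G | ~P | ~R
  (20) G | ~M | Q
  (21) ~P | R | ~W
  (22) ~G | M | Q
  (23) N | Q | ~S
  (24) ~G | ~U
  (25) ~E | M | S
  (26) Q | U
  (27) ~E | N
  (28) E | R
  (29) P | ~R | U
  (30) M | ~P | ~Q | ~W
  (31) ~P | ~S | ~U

Case S = True:
  (~N | ~S) forces N = False.
  (E) forces E = True.
  Clause (~E | N) is falsified — contradiction.
Case S = False:
  Clause (S) is falsified — contradiction.
Both cases fail, so the formula is unsatisfiable.

No satisfying assignment exists.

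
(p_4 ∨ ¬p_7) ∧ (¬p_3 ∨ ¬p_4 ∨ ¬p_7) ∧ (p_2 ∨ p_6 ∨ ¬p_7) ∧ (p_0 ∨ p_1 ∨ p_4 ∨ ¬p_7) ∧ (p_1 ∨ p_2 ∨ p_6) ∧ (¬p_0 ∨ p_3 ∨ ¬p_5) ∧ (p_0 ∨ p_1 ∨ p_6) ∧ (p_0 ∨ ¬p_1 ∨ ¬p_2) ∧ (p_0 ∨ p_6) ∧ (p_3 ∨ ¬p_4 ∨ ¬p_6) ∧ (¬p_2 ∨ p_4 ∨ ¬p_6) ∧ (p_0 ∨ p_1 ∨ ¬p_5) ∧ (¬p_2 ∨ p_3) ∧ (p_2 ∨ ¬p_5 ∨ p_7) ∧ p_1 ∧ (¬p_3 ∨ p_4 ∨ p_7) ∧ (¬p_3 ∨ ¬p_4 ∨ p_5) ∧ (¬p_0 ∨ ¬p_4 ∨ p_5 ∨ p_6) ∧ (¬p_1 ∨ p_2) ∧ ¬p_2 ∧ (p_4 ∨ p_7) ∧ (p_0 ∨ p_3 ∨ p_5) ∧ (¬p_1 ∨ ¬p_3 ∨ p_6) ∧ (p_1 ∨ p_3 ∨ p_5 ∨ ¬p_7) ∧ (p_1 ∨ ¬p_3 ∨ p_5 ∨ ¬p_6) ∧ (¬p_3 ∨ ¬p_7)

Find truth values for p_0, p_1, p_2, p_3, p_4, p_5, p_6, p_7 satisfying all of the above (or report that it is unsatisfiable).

Case p_1 = True:
  (¬p_1 ∨ p_2) forces p_2 = True.
  Clause (¬p_2) is falsified — contradiction.
Case p_1 = False:
  Clause (p_1) is falsified — contradiction.
Both cases fail, so the formula is unsatisfiable.

No satisfying assignment exists.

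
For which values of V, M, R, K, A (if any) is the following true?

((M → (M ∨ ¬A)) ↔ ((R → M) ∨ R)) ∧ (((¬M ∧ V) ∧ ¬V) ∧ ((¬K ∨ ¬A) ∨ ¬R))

Case V = True: the conjunct ¬V is False.
Case V = False: the conjunct V is False.
Both cases fail — unsatisfiable.

No satisfying assignment exists.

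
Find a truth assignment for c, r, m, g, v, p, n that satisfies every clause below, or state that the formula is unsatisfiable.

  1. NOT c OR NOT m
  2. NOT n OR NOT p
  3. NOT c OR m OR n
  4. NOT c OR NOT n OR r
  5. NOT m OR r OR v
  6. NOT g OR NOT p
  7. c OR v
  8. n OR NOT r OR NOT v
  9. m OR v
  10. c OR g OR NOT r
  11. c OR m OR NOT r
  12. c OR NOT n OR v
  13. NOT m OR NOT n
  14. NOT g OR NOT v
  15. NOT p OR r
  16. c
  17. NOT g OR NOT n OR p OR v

c: True; r: True; m: False; g: False; v: True; p: False; n: True

Unit clause (c) forces c = True.
In (NOT c OR NOT m) only NOT m is left, so m = False.
In (NOT c OR m OR n) only n is left, so n = True.
In (NOT c OR NOT n OR r) only r is left, so r = True.
In (m OR v) only v is left, so v = True.
In (NOT g OR NOT v) only NOT g is left, so g = False.
In (NOT n OR NOT p) only NOT p is left, so p = False.
All clauses satisfied.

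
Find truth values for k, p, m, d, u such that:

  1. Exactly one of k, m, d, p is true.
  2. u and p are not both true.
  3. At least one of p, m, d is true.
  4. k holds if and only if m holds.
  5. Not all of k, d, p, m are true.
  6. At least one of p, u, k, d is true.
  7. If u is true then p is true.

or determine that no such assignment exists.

k: False, p: False, m: False, d: True, u: False

  (1) {k, m, d, p}: 1 true — exactly one ✓
  (2) u=F, p=F — not both ✓
  (3) {p, m, d}: 1 true — at least one ✓
  (4) k=F, m=F — same ✓
  (5) {k, d, p, m}: 1/4 true — not all ✓
  (6) {p, u, k, d}: 1 true — at least one ✓
  (7) u=F ⇒ p: vacuous ✓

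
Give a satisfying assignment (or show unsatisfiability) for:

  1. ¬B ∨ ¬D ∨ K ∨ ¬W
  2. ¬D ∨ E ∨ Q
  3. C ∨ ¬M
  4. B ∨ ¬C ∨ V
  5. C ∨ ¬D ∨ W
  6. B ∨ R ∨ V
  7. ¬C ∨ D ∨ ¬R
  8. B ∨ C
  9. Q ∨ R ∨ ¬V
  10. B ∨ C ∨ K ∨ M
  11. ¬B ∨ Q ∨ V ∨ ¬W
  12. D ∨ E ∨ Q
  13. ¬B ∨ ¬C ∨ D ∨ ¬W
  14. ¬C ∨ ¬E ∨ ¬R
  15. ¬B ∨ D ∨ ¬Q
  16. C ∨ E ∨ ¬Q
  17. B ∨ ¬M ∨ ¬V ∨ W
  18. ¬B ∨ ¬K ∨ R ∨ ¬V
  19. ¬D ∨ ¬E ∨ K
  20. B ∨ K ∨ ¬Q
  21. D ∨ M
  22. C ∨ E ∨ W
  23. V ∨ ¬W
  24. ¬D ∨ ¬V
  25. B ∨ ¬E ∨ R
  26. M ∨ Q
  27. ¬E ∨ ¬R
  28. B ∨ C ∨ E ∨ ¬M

Set Q = False.
  then (M ∨ Q) forces M = True.
  then (C ∨ ¬M) forces C = True.
Try E = False:
  (¬D ∨ E ∨ Q) forces D = False.
  clause (D ∨ E ∨ Q) is falsified — backtrack.
So E = True.
  then (¬C ∨ ¬E ∨ ¬R) forces R = False.
  then (B ∨ ¬E ∨ R) forces B = True.
  then (Q ∨ R ∨ ¬V) forces V = False.
  then (¬B ∨ Q ∨ V ∨ ¬W) forces W = False.
Set D = True.
  then (¬D ∨ ¬E ∨ K) forces K = True.
All clauses satisfied.

Q = False; E = True; B = True; V = False; M = True; D = True; R = False; K = True; C = True; W = False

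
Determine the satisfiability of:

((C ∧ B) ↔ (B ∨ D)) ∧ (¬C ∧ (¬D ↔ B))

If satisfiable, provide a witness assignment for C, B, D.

Unsatisfiable

Case C = True: the conjunct ¬C is False.
Case C = False: the formula simplifies to ¬((B ∨ D)) ∧ (¬D ↔ B).
  B = True: the conjunct ¬((B ∨ D)) becomes ¬((True ∨ D)) = False.
  B = False: simplifies to ¬D ∧ D.
    D = True: the conjunct ¬D is False.
    D = False: the conjunct D is False.
Both cases fail — unsatisfiable.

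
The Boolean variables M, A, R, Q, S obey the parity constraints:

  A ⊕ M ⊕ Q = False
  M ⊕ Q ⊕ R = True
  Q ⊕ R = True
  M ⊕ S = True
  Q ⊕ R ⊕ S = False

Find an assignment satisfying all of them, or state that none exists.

M=F, A=F, R=T, Q=F, S=T

A ⊕ M ⊕ Q = F ⊕ F ⊕ F = False ✓
M ⊕ Q ⊕ R = F ⊕ F ⊕ T = True ✓
Q ⊕ R = F ⊕ T = True ✓
M ⊕ S = F ⊕ T = True ✓
Q ⊕ R ⊕ S = F ⊕ T ⊕ T = False ✓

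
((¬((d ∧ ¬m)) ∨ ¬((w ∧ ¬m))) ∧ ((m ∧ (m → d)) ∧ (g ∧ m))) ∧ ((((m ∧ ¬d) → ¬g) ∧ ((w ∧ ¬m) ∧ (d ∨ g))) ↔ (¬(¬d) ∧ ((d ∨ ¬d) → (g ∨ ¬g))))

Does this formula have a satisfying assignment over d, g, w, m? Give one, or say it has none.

Case m = True: the formula simplifies to (d ∧ g) ∧ ¬((¬(¬d) ∧ ((d ∨ ¬d) → (g ∨ ¬g)))).
  g = True: simplifies to d ∧ ¬(¬(¬d)).
    d = True: the conjunct ¬(¬(¬d)) becomes ¬(¬False) = False.
    d = False: the conjunct d is False.
  g = False: the conjunct g is False.
Case m = False: the conjunct m is False.
Both cases fail — unsatisfiable.

The formula is unsatisfiable.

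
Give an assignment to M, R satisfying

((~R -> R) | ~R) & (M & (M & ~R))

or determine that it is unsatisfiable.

M: True; R: False

  (~R -> R) | ~R = True
    ~R -> R = False
      ~R = True
    ~R = True
  M & (M & ~R) = True
    M & ~R = True
      ~R = True
Both conjuncts True, so the formula holds.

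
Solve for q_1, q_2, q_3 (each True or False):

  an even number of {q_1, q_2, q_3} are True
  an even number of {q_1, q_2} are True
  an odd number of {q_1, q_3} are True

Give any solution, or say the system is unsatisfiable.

q_1: True; q_2: True; q_3: False

{q_1, q_2, q_3}: 2 true → even ✓
{q_1, q_2}: 2 true → even ✓
{q_1, q_3}: 1 true → odd ✓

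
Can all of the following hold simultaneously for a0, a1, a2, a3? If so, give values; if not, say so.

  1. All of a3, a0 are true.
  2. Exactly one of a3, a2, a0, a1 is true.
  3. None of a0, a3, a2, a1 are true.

No satisfying assignment exists.

Case a0 = True:
  Constraint (3) is violated (a0=T) — contradiction.
Case a0 = False:
  Constraint (1) is violated (a0=F) — contradiction.
Both cases fail — unsatisfiable.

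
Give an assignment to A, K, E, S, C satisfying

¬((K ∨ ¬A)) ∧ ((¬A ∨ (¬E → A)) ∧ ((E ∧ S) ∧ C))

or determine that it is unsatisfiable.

A: True, K: False, E: True, S: True, C: True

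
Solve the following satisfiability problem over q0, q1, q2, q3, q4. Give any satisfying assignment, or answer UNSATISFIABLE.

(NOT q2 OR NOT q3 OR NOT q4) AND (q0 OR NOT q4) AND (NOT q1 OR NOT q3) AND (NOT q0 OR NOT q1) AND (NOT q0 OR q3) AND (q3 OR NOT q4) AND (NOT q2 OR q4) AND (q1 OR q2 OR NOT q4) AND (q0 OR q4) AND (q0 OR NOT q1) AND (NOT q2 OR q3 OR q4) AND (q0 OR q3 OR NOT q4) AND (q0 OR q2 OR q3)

Try q0 = False:
  (q0 OR NOT q4) forces q4 = False.
  clause (q0 OR q4) is falsified — backtrack.
So q0 = True.
  then (NOT q0 OR NOT q1) forces q1 = False.
  then (NOT q0 OR q3) forces q3 = True.
Try q2 = True:
  (NOT q2 OR NOT q3 OR NOT q4) forces q4 = False.
  clause (NOT q2 OR q4) is falsified — backtrack.
So q2 = False.
  then (q1 OR q2 OR NOT q4) forces q4 = False.
All clauses satisfied.

q0 = True; q1 = False; q2 = False; q3 = True; q4 = False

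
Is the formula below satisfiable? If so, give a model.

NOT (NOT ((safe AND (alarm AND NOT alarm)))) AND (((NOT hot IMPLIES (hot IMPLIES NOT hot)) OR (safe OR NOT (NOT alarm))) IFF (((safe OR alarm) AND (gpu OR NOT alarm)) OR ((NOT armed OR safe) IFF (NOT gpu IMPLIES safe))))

The conjunct NOT (NOT ((safe AND (alarm AND NOT alarm)))) is unsatisfiable on its own:
  safe=F, alarm=F: evaluates to False.
  safe=F, alarm=T: evaluates to False.
  safe=T, alarm=F: evaluates to False.
  safe=T, alarm=T: evaluates to False.
So the whole conjunction is unsatisfiable.

No satisfying assignment exists.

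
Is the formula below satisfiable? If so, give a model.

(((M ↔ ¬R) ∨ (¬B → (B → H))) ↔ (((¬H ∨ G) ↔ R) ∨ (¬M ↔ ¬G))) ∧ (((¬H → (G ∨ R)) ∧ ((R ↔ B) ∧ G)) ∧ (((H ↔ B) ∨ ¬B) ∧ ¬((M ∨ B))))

Unsatisfiable

Case B = True: the conjunct ¬((M ∨ B)) becomes ¬((M ∨ True)) = False.
Case B = False: the formula simplifies to (((¬H ∨ G) ↔ R) ∨ (¬M ↔ ¬G)) ∧ (((¬H → (G ∨ R)) ∧ (¬R ∧ G)) ∧ ¬M).
  G = True: simplifies to (R ∨ M) ∧ (¬R ∧ ¬M).
    R = True: the conjunct ¬R is False.
    R = False: simplifies to M ∧ ¬M.
      M = True: the conjunct ¬M is False.
      M = False: the conjunct M is False.
  G = False: the conjunct G is False.
Both cases fail — unsatisfiable.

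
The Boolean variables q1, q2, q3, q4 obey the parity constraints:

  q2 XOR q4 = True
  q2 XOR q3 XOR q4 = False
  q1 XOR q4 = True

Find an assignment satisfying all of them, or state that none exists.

q1: True; q2: True; q3: True; q4: False

q2 XOR q4 = T XOR F = True ✓
q2 XOR q3 XOR q4 = T XOR T XOR F = False ✓
q1 XOR q4 = T XOR F = True ✓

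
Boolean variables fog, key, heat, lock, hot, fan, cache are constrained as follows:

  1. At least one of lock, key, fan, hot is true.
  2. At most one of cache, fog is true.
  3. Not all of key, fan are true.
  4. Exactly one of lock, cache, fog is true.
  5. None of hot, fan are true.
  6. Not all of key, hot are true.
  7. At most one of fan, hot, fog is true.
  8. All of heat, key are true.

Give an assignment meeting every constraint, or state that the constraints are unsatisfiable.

fog = True, key = True, heat = True, lock = False, hot = False, fan = False, cache = False

  (1) {lock, key, fan, hot}: 1 true — at least one ✓
  (2) {cache, fog}: 1 true — at most one ✓
  (3) {key, fan}: 1/2 true — not all ✓
  (4) {lock, cache, fog}: 1 true — exactly one ✓
  (5) {hot, fan}: 0 true — none ✓
  (6) {key, hot}: 1/2 true — not all ✓
  (7) {fan, hot, fog}: 1 true — at most one ✓
  (8) {heat, key}: all 2 true ✓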